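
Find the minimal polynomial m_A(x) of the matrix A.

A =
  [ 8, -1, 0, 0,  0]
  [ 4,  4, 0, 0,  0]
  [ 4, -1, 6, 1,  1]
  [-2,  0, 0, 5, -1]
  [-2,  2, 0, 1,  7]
x^2 - 12*x + 36

The characteristic polynomial is χ_A(x) = (x - 6)^5, so the eigenvalues are known. The minimal polynomial is
  m_A(x) = Π_λ (x − λ)^{k_λ}
where k_λ is the size of the *largest* Jordan block for λ (equivalently, the smallest k with (A − λI)^k v = 0 for every generalised eigenvector v of λ).

  λ = 6: largest Jordan block has size 2, contributing (x − 6)^2

So m_A(x) = (x - 6)^2 = x^2 - 12*x + 36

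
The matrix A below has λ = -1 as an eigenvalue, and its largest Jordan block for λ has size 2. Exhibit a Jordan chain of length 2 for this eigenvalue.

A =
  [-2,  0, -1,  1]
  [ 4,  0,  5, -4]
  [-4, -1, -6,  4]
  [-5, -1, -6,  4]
A Jordan chain for λ = -1 of length 2:
v_1 = (-1, 4, -4, -5)ᵀ
v_2 = (1, 0, 0, 0)ᵀ

Let N = A − (-1)·I. We want v_2 with N^2 v_2 = 0 but N^1 v_2 ≠ 0; then v_{j-1} := N · v_j for j = 2, …, 2.

Pick v_2 = (1, 0, 0, 0)ᵀ.
Then v_1 = N · v_2 = (-1, 4, -4, -5)ᵀ.

Sanity check: (A − (-1)·I) v_1 = (0, 0, 0, 0)ᵀ = 0. ✓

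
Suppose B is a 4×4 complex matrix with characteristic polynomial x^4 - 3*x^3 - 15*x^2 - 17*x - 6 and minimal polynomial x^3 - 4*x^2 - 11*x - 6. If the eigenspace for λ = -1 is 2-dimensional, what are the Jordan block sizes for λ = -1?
Block sizes for λ = -1: [2, 1]

Step 1 — from the characteristic polynomial, algebraic multiplicity of λ = -1 is 3. From dim ker(B − (-1)·I) = 2, there are exactly 2 Jordan blocks for λ = -1.
Step 2 — from the minimal polynomial, the factor (x + 1)^2 tells us the largest block for λ = -1 has size 2.
Step 3 — with total size 3, 2 blocks, and largest block 2, the block sizes (in nonincreasing order) are [2, 1].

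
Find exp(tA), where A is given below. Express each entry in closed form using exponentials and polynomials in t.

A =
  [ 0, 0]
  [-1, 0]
e^{tA} =
  [1, 0]
  [-t, 1]

Strategy: write A = P · J · P⁻¹ where J is a Jordan canonical form, so e^{tA} = P · e^{tJ} · P⁻¹, and e^{tJ} can be computed block-by-block.

A has Jordan form
J =
  [0, 1]
  [0, 0]
(up to reordering of blocks).

Per-block formulas:
  For a 2×2 Jordan block J_2(0): exp(t · J_2(0)) = e^(0t)·(I + t·N), where N is the 2×2 nilpotent shift.

After assembling e^{tJ} and conjugating by P, we get:

e^{tA} =
  [1, 0]
  [-t, 1]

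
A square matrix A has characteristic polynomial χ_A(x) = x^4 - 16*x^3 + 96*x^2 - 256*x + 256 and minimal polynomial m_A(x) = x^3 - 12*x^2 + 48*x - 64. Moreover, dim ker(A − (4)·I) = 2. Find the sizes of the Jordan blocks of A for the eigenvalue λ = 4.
Block sizes for λ = 4: [3, 1]

Step 1 — from the characteristic polynomial, algebraic multiplicity of λ = 4 is 4. From dim ker(A − (4)·I) = 2, there are exactly 2 Jordan blocks for λ = 4.
Step 2 — from the minimal polynomial, the factor (x − 4)^3 tells us the largest block for λ = 4 has size 3.
Step 3 — with total size 4, 2 blocks, and largest block 3, the block sizes (in nonincreasing order) are [3, 1].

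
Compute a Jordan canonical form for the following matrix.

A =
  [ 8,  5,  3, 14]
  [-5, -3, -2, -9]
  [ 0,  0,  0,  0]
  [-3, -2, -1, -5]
J_3(0) ⊕ J_1(0)

The characteristic polynomial is
  det(x·I − A) = x^4

Eigenvalues and multiplicities (the geometric multiplicity of λ is n − rank(A − λI), which equals the number of Jordan blocks for λ):
  λ = 0: algebraic multiplicity = 4, geometric multiplicity = 2

Determining the block sizes for each eigenvalue:
  λ = 0: with am = 4 and gm = 2, the partition is not yet determined (e.g. several partitions of 4 into 2 parts exist). Let N = A − (0)·I. Computing rank(N^1) = 2, rank(N^2) = 1, rank(N^3) = 0; the number of blocks of size ≥ j is rank(N^{j−1}) − rank(N^j), giving [2, 1, 1]. So we have 1 block(s) of size 3, 1 block(s) of size 1 → block sizes [3, 1]

Assembling the blocks gives a Jordan form
J =
  [0, 1, 0, 0]
  [0, 0, 1, 0]
  [0, 0, 0, 0]
  [0, 0, 0, 0]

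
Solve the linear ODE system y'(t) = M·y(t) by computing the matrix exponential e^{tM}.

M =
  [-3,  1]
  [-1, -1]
e^{tM} =
  [-t*exp(-2*t) + exp(-2*t), t*exp(-2*t)]
  [-t*exp(-2*t), t*exp(-2*t) + exp(-2*t)]

Strategy: write M = P · J · P⁻¹ where J is a Jordan canonical form, so e^{tM} = P · e^{tJ} · P⁻¹, and e^{tJ} can be computed block-by-block.

M has Jordan form
J =
  [-2,  1]
  [ 0, -2]
(up to reordering of blocks).

Per-block formulas:
  For a 2×2 Jordan block J_2(-2): exp(t · J_2(-2)) = e^(-2t)·(I + t·N), where N is the 2×2 nilpotent shift.

After assembling e^{tJ} and conjugating by P, we get:

e^{tM} =
  [-t*exp(-2*t) + exp(-2*t), t*exp(-2*t)]
  [-t*exp(-2*t), t*exp(-2*t) + exp(-2*t)]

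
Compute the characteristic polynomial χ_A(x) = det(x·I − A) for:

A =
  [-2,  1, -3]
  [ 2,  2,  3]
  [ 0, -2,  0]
x^3

Expanding det(x·I − A) (e.g. by cofactor expansion or by noting that A is similar to its Jordan form J, which has the same characteristic polynomial as A) gives
  χ_A(x) = x^3
which factors as x^3. The eigenvalues (with algebraic multiplicities) are λ = 0 with multiplicity 3.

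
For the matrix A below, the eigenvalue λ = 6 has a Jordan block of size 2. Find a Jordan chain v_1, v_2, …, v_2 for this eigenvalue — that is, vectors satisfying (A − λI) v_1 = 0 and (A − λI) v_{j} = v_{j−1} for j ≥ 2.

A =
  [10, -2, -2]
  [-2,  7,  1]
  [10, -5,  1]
A Jordan chain for λ = 6 of length 2:
v_1 = (4, -2, 10)ᵀ
v_2 = (1, 0, 0)ᵀ

Let N = A − (6)·I. We want v_2 with N^2 v_2 = 0 but N^1 v_2 ≠ 0; then v_{j-1} := N · v_j for j = 2, …, 2.

Pick v_2 = (1, 0, 0)ᵀ.
Then v_1 = N · v_2 = (4, -2, 10)ᵀ.

Sanity check: (A − (6)·I) v_1 = (0, 0, 0)ᵀ = 0. ✓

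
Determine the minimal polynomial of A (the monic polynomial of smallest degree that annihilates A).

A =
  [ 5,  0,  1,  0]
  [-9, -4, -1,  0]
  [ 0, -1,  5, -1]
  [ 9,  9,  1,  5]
x^4 - 11*x^3 + 15*x^2 + 175*x - 500

The characteristic polynomial is χ_A(x) = (x - 5)^3*(x + 4), so the eigenvalues are known. The minimal polynomial is
  m_A(x) = Π_λ (x − λ)^{k_λ}
where k_λ is the size of the *largest* Jordan block for λ (equivalently, the smallest k with (A − λI)^k v = 0 for every generalised eigenvector v of λ).

  λ = -4: largest Jordan block has size 1, contributing (x + 4)
  λ = 5: largest Jordan block has size 3, contributing (x − 5)^3

So m_A(x) = (x - 5)^3*(x + 4) = x^4 - 11*x^3 + 15*x^2 + 175*x - 500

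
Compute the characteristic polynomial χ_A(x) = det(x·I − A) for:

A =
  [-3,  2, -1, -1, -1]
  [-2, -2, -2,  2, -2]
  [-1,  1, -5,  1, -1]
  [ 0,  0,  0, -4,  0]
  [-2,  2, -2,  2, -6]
x^5 + 20*x^4 + 160*x^3 + 640*x^2 + 1280*x + 1024

Expanding det(x·I − A) (e.g. by cofactor expansion or by noting that A is similar to its Jordan form J, which has the same characteristic polynomial as A) gives
  χ_A(x) = x^5 + 20*x^4 + 160*x^3 + 640*x^2 + 1280*x + 1024
which factors as (x + 4)^5. The eigenvalues (with algebraic multiplicities) are λ = -4 with multiplicity 5.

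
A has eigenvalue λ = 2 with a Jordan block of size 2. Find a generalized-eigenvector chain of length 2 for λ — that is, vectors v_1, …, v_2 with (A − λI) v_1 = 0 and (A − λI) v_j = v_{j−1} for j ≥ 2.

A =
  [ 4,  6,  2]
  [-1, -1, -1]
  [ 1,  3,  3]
A Jordan chain for λ = 2 of length 2:
v_1 = (2, -1, 1)ᵀ
v_2 = (1, 0, 0)ᵀ

Let N = A − (2)·I. We want v_2 with N^2 v_2 = 0 but N^1 v_2 ≠ 0; then v_{j-1} := N · v_j for j = 2, …, 2.

Pick v_2 = (1, 0, 0)ᵀ.
Then v_1 = N · v_2 = (2, -1, 1)ᵀ.

Sanity check: (A − (2)·I) v_1 = (0, 0, 0)ᵀ = 0. ✓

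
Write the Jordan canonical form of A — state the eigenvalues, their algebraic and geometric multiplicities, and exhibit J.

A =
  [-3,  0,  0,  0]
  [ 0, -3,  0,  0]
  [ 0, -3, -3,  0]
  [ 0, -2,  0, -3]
J_2(-3) ⊕ J_1(-3) ⊕ J_1(-3)

The characteristic polynomial is
  det(x·I − A) = x^4 + 12*x^3 + 54*x^2 + 108*x + 81 = (x + 3)^4

Eigenvalues and multiplicities (the geometric multiplicity of λ is n − rank(A − λI), which equals the number of Jordan blocks for λ):
  λ = -3: algebraic multiplicity = 4, geometric multiplicity = 3

Determining the block sizes for each eigenvalue:
  λ = -3: 3 blocks summing to 4 forces exactly one block of size 2 and the rest size 1 → block sizes [2, 1, 1]

Assembling the blocks gives a Jordan form
J =
  [-3,  1,  0,  0]
  [ 0, -3,  0,  0]
  [ 0,  0, -3,  0]
  [ 0,  0,  0, -3]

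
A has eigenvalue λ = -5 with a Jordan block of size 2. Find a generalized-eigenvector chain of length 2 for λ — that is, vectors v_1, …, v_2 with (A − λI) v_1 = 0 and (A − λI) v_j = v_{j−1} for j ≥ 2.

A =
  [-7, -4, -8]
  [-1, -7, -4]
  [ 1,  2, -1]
A Jordan chain for λ = -5 of length 2:
v_1 = (-2, -1, 1)ᵀ
v_2 = (1, 0, 0)ᵀ

Let N = A − (-5)·I. We want v_2 with N^2 v_2 = 0 but N^1 v_2 ≠ 0; then v_{j-1} := N · v_j for j = 2, …, 2.

Pick v_2 = (1, 0, 0)ᵀ.
Then v_1 = N · v_2 = (-2, -1, 1)ᵀ.

Sanity check: (A − (-5)·I) v_1 = (0, 0, 0)ᵀ = 0. ✓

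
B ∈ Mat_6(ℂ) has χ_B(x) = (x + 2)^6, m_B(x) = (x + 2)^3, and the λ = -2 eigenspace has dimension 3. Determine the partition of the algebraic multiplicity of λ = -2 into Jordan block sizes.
Block sizes for λ = -2: [3, 2, 1]

Step 1 — from the characteristic polynomial, algebraic multiplicity of λ = -2 is 6. From dim ker(B − (-2)·I) = 3, there are exactly 3 Jordan blocks for λ = -2.
Step 2 — from the minimal polynomial, the factor (x + 2)^3 tells us the largest block for λ = -2 has size 3.
Step 3 — with total size 6, 3 blocks, and largest block 3, the block sizes (in nonincreasing order) are [3, 2, 1].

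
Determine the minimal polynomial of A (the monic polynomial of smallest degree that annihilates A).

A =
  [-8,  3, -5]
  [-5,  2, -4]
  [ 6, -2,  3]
x^3 + 3*x^2 + 3*x + 1

The characteristic polynomial is χ_A(x) = (x + 1)^3, so the eigenvalues are known. The minimal polynomial is
  m_A(x) = Π_λ (x − λ)^{k_λ}
where k_λ is the size of the *largest* Jordan block for λ (equivalently, the smallest k with (A − λI)^k v = 0 for every generalised eigenvector v of λ).

  λ = -1: largest Jordan block has size 3, contributing (x + 1)^3

So m_A(x) = (x + 1)^3 = x^3 + 3*x^2 + 3*x + 1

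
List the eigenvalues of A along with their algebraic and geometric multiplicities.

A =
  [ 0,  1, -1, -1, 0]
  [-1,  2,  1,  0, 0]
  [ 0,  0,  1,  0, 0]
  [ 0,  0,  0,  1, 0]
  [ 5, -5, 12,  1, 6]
λ = 1: alg = 4, geom = 2; λ = 6: alg = 1, geom = 1

Step 1 — factor the characteristic polynomial to read off the algebraic multiplicities:
  χ_A(x) = (x - 6)*(x - 1)^4

Step 2 — compute geometric multiplicities via the rank-nullity identity g(λ) = n − rank(A − λI):
  rank(A − (1)·I) = 3, so dim ker(A − (1)·I) = n − 3 = 2
  rank(A − (6)·I) = 4, so dim ker(A − (6)·I) = n − 4 = 1

Summary:
  λ = 1: algebraic multiplicity = 4, geometric multiplicity = 2
  λ = 6: algebraic multiplicity = 1, geometric multiplicity = 1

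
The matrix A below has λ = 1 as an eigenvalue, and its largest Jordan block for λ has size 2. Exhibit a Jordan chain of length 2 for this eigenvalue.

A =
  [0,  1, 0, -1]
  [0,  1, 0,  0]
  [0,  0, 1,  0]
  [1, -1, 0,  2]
A Jordan chain for λ = 1 of length 2:
v_1 = (-1, 0, 0, 1)ᵀ
v_2 = (1, 0, 0, 0)ᵀ

Let N = A − (1)·I. We want v_2 with N^2 v_2 = 0 but N^1 v_2 ≠ 0; then v_{j-1} := N · v_j for j = 2, …, 2.

Pick v_2 = (1, 0, 0, 0)ᵀ.
Then v_1 = N · v_2 = (-1, 0, 0, 1)ᵀ.

Sanity check: (A − (1)·I) v_1 = (0, 0, 0, 0)ᵀ = 0. ✓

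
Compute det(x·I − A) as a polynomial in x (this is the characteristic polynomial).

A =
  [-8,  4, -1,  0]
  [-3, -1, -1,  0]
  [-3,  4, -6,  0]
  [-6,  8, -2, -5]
x^4 + 20*x^3 + 150*x^2 + 500*x + 625

Expanding det(x·I − A) (e.g. by cofactor expansion or by noting that A is similar to its Jordan form J, which has the same characteristic polynomial as A) gives
  χ_A(x) = x^4 + 20*x^3 + 150*x^2 + 500*x + 625
which factors as (x + 5)^4. The eigenvalues (with algebraic multiplicities) are λ = -5 with multiplicity 4.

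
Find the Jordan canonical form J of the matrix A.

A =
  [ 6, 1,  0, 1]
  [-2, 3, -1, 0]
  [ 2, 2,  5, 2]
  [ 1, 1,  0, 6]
J_3(5) ⊕ J_1(5)

The characteristic polynomial is
  det(x·I − A) = x^4 - 20*x^3 + 150*x^2 - 500*x + 625 = (x - 5)^4

Eigenvalues and multiplicities (the geometric multiplicity of λ is n − rank(A − λI), which equals the number of Jordan blocks for λ):
  λ = 5: algebraic multiplicity = 4, geometric multiplicity = 2

Determining the block sizes for each eigenvalue:
  λ = 5: with am = 4 and gm = 2, the partition is not yet determined (e.g. several partitions of 4 into 2 parts exist). Let N = A − (5)·I. Computing rank(N^1) = 2, rank(N^2) = 1, rank(N^3) = 0; the number of blocks of size ≥ j is rank(N^{j−1}) − rank(N^j), giving [2, 1, 1]. So we have 1 block(s) of size 3, 1 block(s) of size 1 → block sizes [3, 1]

Assembling the blocks gives a Jordan form
J =
  [5, 1, 0, 0]
  [0, 5, 1, 0]
  [0, 0, 5, 0]
  [0, 0, 0, 5]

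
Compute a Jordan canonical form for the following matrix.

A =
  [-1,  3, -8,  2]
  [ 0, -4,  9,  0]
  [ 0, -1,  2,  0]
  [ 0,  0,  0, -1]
J_3(-1) ⊕ J_1(-1)

The characteristic polynomial is
  det(x·I − A) = x^4 + 4*x^3 + 6*x^2 + 4*x + 1 = (x + 1)^4

Eigenvalues and multiplicities (the geometric multiplicity of λ is n − rank(A − λI), which equals the number of Jordan blocks for λ):
  λ = -1: algebraic multiplicity = 4, geometric multiplicity = 2

Determining the block sizes for each eigenvalue:
  λ = -1: with am = 4 and gm = 2, the partition is not yet determined (e.g. several partitions of 4 into 2 parts exist). Let N = A − (-1)·I. Computing rank(N^1) = 2, rank(N^2) = 1, rank(N^3) = 0; the number of blocks of size ≥ j is rank(N^{j−1}) − rank(N^j), giving [2, 1, 1]. So we have 1 block(s) of size 3, 1 block(s) of size 1 → block sizes [3, 1]

Assembling the blocks gives a Jordan form
J =
  [-1,  1,  0,  0]
  [ 0, -1,  1,  0]
  [ 0,  0, -1,  0]
  [ 0,  0,  0, -1]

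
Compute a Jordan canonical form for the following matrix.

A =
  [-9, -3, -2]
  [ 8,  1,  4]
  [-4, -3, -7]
J_2(-5) ⊕ J_1(-5)

The characteristic polynomial is
  det(x·I − A) = x^3 + 15*x^2 + 75*x + 125 = (x + 5)^3

Eigenvalues and multiplicities (the geometric multiplicity of λ is n − rank(A − λI), which equals the number of Jordan blocks for λ):
  λ = -5: algebraic multiplicity = 3, geometric multiplicity = 2

Determining the block sizes for each eigenvalue:
  λ = -5: 2 blocks summing to 3 forces exactly one block of size 2 and the rest size 1 → block sizes [2, 1]

Assembling the blocks gives a Jordan form
J =
  [-5,  1,  0]
  [ 0, -5,  0]
  [ 0,  0, -5]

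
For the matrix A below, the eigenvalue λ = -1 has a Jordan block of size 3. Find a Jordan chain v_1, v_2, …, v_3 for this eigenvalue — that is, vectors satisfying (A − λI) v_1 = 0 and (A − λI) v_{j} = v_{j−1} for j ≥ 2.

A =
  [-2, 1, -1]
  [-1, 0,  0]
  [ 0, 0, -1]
A Jordan chain for λ = -1 of length 3:
v_1 = (1, 1, 0)ᵀ
v_2 = (-1, 0, 0)ᵀ
v_3 = (0, 0, 1)ᵀ

Let N = A − (-1)·I. We want v_3 with N^3 v_3 = 0 but N^2 v_3 ≠ 0; then v_{j-1} := N · v_j for j = 3, …, 2.

Pick v_3 = (0, 0, 1)ᵀ.
Then v_2 = N · v_3 = (-1, 0, 0)ᵀ.
Then v_1 = N · v_2 = (1, 1, 0)ᵀ.

Sanity check: (A − (-1)·I) v_1 = (0, 0, 0)ᵀ = 0. ✓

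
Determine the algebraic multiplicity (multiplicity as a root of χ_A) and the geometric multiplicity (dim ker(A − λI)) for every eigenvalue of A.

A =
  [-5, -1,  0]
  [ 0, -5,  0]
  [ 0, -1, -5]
λ = -5: alg = 3, geom = 2

Step 1 — factor the characteristic polynomial to read off the algebraic multiplicities:
  χ_A(x) = (x + 5)^3

Step 2 — compute geometric multiplicities via the rank-nullity identity g(λ) = n − rank(A − λI):
  rank(A − (-5)·I) = 1, so dim ker(A − (-5)·I) = n − 1 = 2

Summary:
  λ = -5: algebraic multiplicity = 3, geometric multiplicity = 2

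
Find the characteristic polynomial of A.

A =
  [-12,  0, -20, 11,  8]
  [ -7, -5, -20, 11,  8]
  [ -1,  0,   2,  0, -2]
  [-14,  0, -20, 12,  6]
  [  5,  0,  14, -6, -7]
x^5 + 10*x^4 + 25*x^3

Expanding det(x·I − A) (e.g. by cofactor expansion or by noting that A is similar to its Jordan form J, which has the same characteristic polynomial as A) gives
  χ_A(x) = x^5 + 10*x^4 + 25*x^3
which factors as x^3*(x + 5)^2. The eigenvalues (with algebraic multiplicities) are λ = -5 with multiplicity 2, λ = 0 with multiplicity 3.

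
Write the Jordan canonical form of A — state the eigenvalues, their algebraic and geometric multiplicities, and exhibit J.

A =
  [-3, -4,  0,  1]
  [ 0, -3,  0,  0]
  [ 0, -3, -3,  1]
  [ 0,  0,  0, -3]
J_2(-3) ⊕ J_2(-3)

The characteristic polynomial is
  det(x·I − A) = x^4 + 12*x^3 + 54*x^2 + 108*x + 81 = (x + 3)^4

Eigenvalues and multiplicities (the geometric multiplicity of λ is n − rank(A − λI), which equals the number of Jordan blocks for λ):
  λ = -3: algebraic multiplicity = 4, geometric multiplicity = 2

Determining the block sizes for each eigenvalue:
  λ = -3: with am = 4 and gm = 2, the partition is not yet determined (e.g. several partitions of 4 into 2 parts exist). Let N = A − (-3)·I. Computing rank(N^1) = 2, rank(N^2) = 0; the number of blocks of size ≥ j is rank(N^{j−1}) − rank(N^j), giving [2, 2]. So we have 2 block(s) of size 2 → block sizes [2, 2]

Assembling the blocks gives a Jordan form
J =
  [-3,  1,  0,  0]
  [ 0, -3,  0,  0]
  [ 0,  0, -3,  1]
  [ 0,  0,  0, -3]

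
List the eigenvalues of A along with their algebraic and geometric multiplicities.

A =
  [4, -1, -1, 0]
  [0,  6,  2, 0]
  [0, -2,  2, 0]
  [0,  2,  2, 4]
λ = 4: alg = 4, geom = 3

Step 1 — factor the characteristic polynomial to read off the algebraic multiplicities:
  χ_A(x) = (x - 4)^4

Step 2 — compute geometric multiplicities via the rank-nullity identity g(λ) = n − rank(A − λI):
  rank(A − (4)·I) = 1, so dim ker(A − (4)·I) = n − 1 = 3

Summary:
  λ = 4: algebraic multiplicity = 4, geometric multiplicity = 3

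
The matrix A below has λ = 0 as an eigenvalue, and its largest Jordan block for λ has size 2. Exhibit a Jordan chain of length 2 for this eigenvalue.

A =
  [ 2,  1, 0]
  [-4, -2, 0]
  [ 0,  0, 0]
A Jordan chain for λ = 0 of length 2:
v_1 = (2, -4, 0)ᵀ
v_2 = (1, 0, 0)ᵀ

Let N = A − (0)·I. We want v_2 with N^2 v_2 = 0 but N^1 v_2 ≠ 0; then v_{j-1} := N · v_j for j = 2, …, 2.

Pick v_2 = (1, 0, 0)ᵀ.
Then v_1 = N · v_2 = (2, -4, 0)ᵀ.

Sanity check: (A − (0)·I) v_1 = (0, 0, 0)ᵀ = 0. ✓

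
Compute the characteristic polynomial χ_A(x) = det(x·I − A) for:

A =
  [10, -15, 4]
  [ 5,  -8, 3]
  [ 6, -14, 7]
x^3 - 9*x^2 + 27*x - 27

Expanding det(x·I − A) (e.g. by cofactor expansion or by noting that A is similar to its Jordan form J, which has the same characteristic polynomial as A) gives
  χ_A(x) = x^3 - 9*x^2 + 27*x - 27
which factors as (x - 3)^3. The eigenvalues (with algebraic multiplicities) are λ = 3 with multiplicity 3.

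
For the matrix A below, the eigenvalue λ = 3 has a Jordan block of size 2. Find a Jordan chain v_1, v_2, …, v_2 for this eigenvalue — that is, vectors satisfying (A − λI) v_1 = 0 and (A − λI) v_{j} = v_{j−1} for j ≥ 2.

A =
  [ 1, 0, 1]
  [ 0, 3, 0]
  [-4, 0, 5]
A Jordan chain for λ = 3 of length 2:
v_1 = (-2, 0, -4)ᵀ
v_2 = (1, 0, 0)ᵀ

Let N = A − (3)·I. We want v_2 with N^2 v_2 = 0 but N^1 v_2 ≠ 0; then v_{j-1} := N · v_j for j = 2, …, 2.

Pick v_2 = (1, 0, 0)ᵀ.
Then v_1 = N · v_2 = (-2, 0, -4)ᵀ.

Sanity check: (A − (3)·I) v_1 = (0, 0, 0)ᵀ = 0. ✓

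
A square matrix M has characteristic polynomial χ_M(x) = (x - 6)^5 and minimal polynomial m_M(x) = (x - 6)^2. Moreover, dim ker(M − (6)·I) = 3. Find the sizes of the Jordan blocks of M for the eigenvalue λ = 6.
Block sizes for λ = 6: [2, 2, 1]

Step 1 — from the characteristic polynomial, algebraic multiplicity of λ = 6 is 5. From dim ker(M − (6)·I) = 3, there are exactly 3 Jordan blocks for λ = 6.
Step 2 — from the minimal polynomial, the factor (x − 6)^2 tells us the largest block for λ = 6 has size 2.
Step 3 — with total size 5, 3 blocks, and largest block 2, the block sizes (in nonincreasing order) are [2, 2, 1].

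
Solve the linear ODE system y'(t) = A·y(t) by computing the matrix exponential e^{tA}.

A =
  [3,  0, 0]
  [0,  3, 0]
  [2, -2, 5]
e^{tA} =
  [exp(3*t), 0, 0]
  [0, exp(3*t), 0]
  [exp(5*t) - exp(3*t), -exp(5*t) + exp(3*t), exp(5*t)]

Strategy: write A = P · J · P⁻¹ where J is a Jordan canonical form, so e^{tA} = P · e^{tJ} · P⁻¹, and e^{tJ} can be computed block-by-block.

A has Jordan form
J =
  [3, 0, 0]
  [0, 3, 0]
  [0, 0, 5]
(up to reordering of blocks).

Per-block formulas:
  For a 1×1 block at λ = 3: exp(t · [3]) = [e^(3t)].
  For a 1×1 block at λ = 5: exp(t · [5]) = [e^(5t)].

After assembling e^{tJ} and conjugating by P, we get:

e^{tA} =
  [exp(3*t), 0, 0]
  [0, exp(3*t), 0]
  [exp(5*t) - exp(3*t), -exp(5*t) + exp(3*t), exp(5*t)]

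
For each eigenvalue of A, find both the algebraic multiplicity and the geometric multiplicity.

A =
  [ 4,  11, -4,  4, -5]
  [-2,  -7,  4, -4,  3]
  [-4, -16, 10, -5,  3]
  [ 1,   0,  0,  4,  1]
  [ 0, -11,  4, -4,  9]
λ = 4: alg = 5, geom = 2

Step 1 — factor the characteristic polynomial to read off the algebraic multiplicities:
  χ_A(x) = (x - 4)^5

Step 2 — compute geometric multiplicities via the rank-nullity identity g(λ) = n − rank(A − λI):
  rank(A − (4)·I) = 3, so dim ker(A − (4)·I) = n − 3 = 2

Summary:
  λ = 4: algebraic multiplicity = 5, geometric multiplicity = 2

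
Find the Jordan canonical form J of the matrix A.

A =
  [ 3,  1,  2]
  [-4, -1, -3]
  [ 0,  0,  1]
J_3(1)

The characteristic polynomial is
  det(x·I − A) = x^3 - 3*x^2 + 3*x - 1 = (x - 1)^3

Eigenvalues and multiplicities (the geometric multiplicity of λ is n − rank(A − λI), which equals the number of Jordan blocks for λ):
  λ = 1: algebraic multiplicity = 3, geometric multiplicity = 1

Determining the block sizes for each eigenvalue:
  λ = 1: one block (gm = 1), so the single block has size am = 3 → block sizes [3]

Assembling the blocks gives a Jordan form
J =
  [1, 1, 0]
  [0, 1, 1]
  [0, 0, 1]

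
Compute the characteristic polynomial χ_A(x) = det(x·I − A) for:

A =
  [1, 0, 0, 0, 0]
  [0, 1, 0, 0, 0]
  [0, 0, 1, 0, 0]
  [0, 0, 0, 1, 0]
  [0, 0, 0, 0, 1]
x^5 - 5*x^4 + 10*x^3 - 10*x^2 + 5*x - 1

Expanding det(x·I − A) (e.g. by cofactor expansion or by noting that A is similar to its Jordan form J, which has the same characteristic polynomial as A) gives
  χ_A(x) = x^5 - 5*x^4 + 10*x^3 - 10*x^2 + 5*x - 1
which factors as (x - 1)^5. The eigenvalues (with algebraic multiplicities) are λ = 1 with multiplicity 5.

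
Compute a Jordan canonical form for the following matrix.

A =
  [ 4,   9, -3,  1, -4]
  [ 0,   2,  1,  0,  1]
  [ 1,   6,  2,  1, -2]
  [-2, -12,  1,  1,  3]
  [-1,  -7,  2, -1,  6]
J_3(3) ⊕ J_2(3)

The characteristic polynomial is
  det(x·I − A) = x^5 - 15*x^4 + 90*x^3 - 270*x^2 + 405*x - 243 = (x - 3)^5

Eigenvalues and multiplicities (the geometric multiplicity of λ is n − rank(A − λI), which equals the number of Jordan blocks for λ):
  λ = 3: algebraic multiplicity = 5, geometric multiplicity = 2

Determining the block sizes for each eigenvalue:
  λ = 3: with am = 5 and gm = 2, the partition is not yet determined (e.g. several partitions of 5 into 2 parts exist). Let N = A − (3)·I. Computing rank(N^1) = 3, rank(N^2) = 1, rank(N^3) = 0; the number of blocks of size ≥ j is rank(N^{j−1}) − rank(N^j), giving [2, 2, 1]. So we have 1 block(s) of size 3, 1 block(s) of size 2 → block sizes [3, 2]

Assembling the blocks gives a Jordan form
J =
  [3, 1, 0, 0, 0]
  [0, 3, 1, 0, 0]
  [0, 0, 3, 0, 0]
  [0, 0, 0, 3, 1]
  [0, 0, 0, 0, 3]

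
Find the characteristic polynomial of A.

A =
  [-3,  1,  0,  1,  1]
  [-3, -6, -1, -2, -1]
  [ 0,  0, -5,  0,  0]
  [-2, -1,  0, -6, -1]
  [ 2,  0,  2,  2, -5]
x^5 + 25*x^4 + 250*x^3 + 1250*x^2 + 3125*x + 3125

Expanding det(x·I − A) (e.g. by cofactor expansion or by noting that A is similar to its Jordan form J, which has the same characteristic polynomial as A) gives
  χ_A(x) = x^5 + 25*x^4 + 250*x^3 + 1250*x^2 + 3125*x + 3125
which factors as (x + 5)^5. The eigenvalues (with algebraic multiplicities) are λ = -5 with multiplicity 5.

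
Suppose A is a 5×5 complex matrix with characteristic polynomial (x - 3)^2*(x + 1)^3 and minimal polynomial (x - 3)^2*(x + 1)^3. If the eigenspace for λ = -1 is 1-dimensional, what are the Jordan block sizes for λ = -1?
Block sizes for λ = -1: [3]

Step 1 — from the characteristic polynomial, algebraic multiplicity of λ = -1 is 3. From dim ker(A − (-1)·I) = 1, there are exactly 1 Jordan blocks for λ = -1.
Step 2 — from the minimal polynomial, the factor (x + 1)^3 tells us the largest block for λ = -1 has size 3.
Step 3 — with total size 3, 1 blocks, and largest block 3, the block sizes (in nonincreasing order) are [3].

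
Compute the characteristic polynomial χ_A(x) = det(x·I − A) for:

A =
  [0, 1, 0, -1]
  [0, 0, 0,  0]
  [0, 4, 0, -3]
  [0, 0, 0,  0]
x^4

Expanding det(x·I − A) (e.g. by cofactor expansion or by noting that A is similar to its Jordan form J, which has the same characteristic polynomial as A) gives
  χ_A(x) = x^4
which factors as x^4. The eigenvalues (with algebraic multiplicities) are λ = 0 with multiplicity 4.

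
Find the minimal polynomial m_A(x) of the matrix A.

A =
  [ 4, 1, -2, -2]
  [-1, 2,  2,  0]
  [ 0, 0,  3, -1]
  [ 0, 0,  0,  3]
x^2 - 6*x + 9

The characteristic polynomial is χ_A(x) = (x - 3)^4, so the eigenvalues are known. The minimal polynomial is
  m_A(x) = Π_λ (x − λ)^{k_λ}
where k_λ is the size of the *largest* Jordan block for λ (equivalently, the smallest k with (A − λI)^k v = 0 for every generalised eigenvector v of λ).

  λ = 3: largest Jordan block has size 2, contributing (x − 3)^2

So m_A(x) = (x - 3)^2 = x^2 - 6*x + 9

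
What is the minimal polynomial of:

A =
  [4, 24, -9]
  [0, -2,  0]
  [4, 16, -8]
x^2 + 4*x + 4

The characteristic polynomial is χ_A(x) = (x + 2)^3, so the eigenvalues are known. The minimal polynomial is
  m_A(x) = Π_λ (x − λ)^{k_λ}
where k_λ is the size of the *largest* Jordan block for λ (equivalently, the smallest k with (A − λI)^k v = 0 for every generalised eigenvector v of λ).

  λ = -2: largest Jordan block has size 2, contributing (x + 2)^2

So m_A(x) = (x + 2)^2 = x^2 + 4*x + 4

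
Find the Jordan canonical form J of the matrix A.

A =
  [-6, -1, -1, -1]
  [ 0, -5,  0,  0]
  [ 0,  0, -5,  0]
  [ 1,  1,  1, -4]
J_2(-5) ⊕ J_1(-5) ⊕ J_1(-5)

The characteristic polynomial is
  det(x·I − A) = x^4 + 20*x^3 + 150*x^2 + 500*x + 625 = (x + 5)^4

Eigenvalues and multiplicities (the geometric multiplicity of λ is n − rank(A − λI), which equals the number of Jordan blocks for λ):
  λ = -5: algebraic multiplicity = 4, geometric multiplicity = 3

Determining the block sizes for each eigenvalue:
  λ = -5: 3 blocks summing to 4 forces exactly one block of size 2 and the rest size 1 → block sizes [2, 1, 1]

Assembling the blocks gives a Jordan form
J =
  [-5,  1,  0,  0]
  [ 0, -5,  0,  0]
  [ 0,  0, -5,  0]
  [ 0,  0,  0, -5]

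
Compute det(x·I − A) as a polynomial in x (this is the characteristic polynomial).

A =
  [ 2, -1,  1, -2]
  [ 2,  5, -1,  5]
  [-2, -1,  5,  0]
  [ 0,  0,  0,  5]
x^4 - 17*x^3 + 108*x^2 - 304*x + 320

Expanding det(x·I − A) (e.g. by cofactor expansion or by noting that A is similar to its Jordan form J, which has the same characteristic polynomial as A) gives
  χ_A(x) = x^4 - 17*x^3 + 108*x^2 - 304*x + 320
which factors as (x - 5)*(x - 4)^3. The eigenvalues (with algebraic multiplicities) are λ = 4 with multiplicity 3, λ = 5 with multiplicity 1.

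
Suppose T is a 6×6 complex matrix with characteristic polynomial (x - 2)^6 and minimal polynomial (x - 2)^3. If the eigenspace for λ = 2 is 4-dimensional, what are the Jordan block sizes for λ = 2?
Block sizes for λ = 2: [3, 1, 1, 1]

Step 1 — from the characteristic polynomial, algebraic multiplicity of λ = 2 is 6. From dim ker(T − (2)·I) = 4, there are exactly 4 Jordan blocks for λ = 2.
Step 2 — from the minimal polynomial, the factor (x − 2)^3 tells us the largest block for λ = 2 has size 3.
Step 3 — with total size 6, 4 blocks, and largest block 3, the block sizes (in nonincreasing order) are [3, 1, 1, 1].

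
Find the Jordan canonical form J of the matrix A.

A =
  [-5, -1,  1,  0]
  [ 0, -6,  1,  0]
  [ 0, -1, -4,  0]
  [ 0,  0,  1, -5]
J_3(-5) ⊕ J_1(-5)

The characteristic polynomial is
  det(x·I − A) = x^4 + 20*x^3 + 150*x^2 + 500*x + 625 = (x + 5)^4

Eigenvalues and multiplicities (the geometric multiplicity of λ is n − rank(A − λI), which equals the number of Jordan blocks for λ):
  λ = -5: algebraic multiplicity = 4, geometric multiplicity = 2

Determining the block sizes for each eigenvalue:
  λ = -5: with am = 4 and gm = 2, the partition is not yet determined (e.g. several partitions of 4 into 2 parts exist). Let N = A − (-5)·I. Computing rank(N^1) = 2, rank(N^2) = 1, rank(N^3) = 0; the number of blocks of size ≥ j is rank(N^{j−1}) − rank(N^j), giving [2, 1, 1]. So we have 1 block(s) of size 3, 1 block(s) of size 1 → block sizes [3, 1]

Assembling the blocks gives a Jordan form
J =
  [-5,  1,  0,  0]
  [ 0, -5,  1,  0]
  [ 0,  0, -5,  0]
  [ 0,  0,  0, -5]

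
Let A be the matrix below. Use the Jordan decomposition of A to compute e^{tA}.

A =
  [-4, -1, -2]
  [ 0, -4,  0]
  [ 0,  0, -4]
e^{tA} =
  [exp(-4*t), -t*exp(-4*t), -2*t*exp(-4*t)]
  [0, exp(-4*t), 0]
  [0, 0, exp(-4*t)]

Strategy: write A = P · J · P⁻¹ where J is a Jordan canonical form, so e^{tA} = P · e^{tJ} · P⁻¹, and e^{tJ} can be computed block-by-block.

A has Jordan form
J =
  [-4,  1,  0]
  [ 0, -4,  0]
  [ 0,  0, -4]
(up to reordering of blocks).

Per-block formulas:
  For a 1×1 block at λ = -4: exp(t · [-4]) = [e^(-4t)].
  For a 2×2 Jordan block J_2(-4): exp(t · J_2(-4)) = e^(-4t)·(I + t·N), where N is the 2×2 nilpotent shift.

After assembling e^{tJ} and conjugating by P, we get:

e^{tA} =
  [exp(-4*t), -t*exp(-4*t), -2*t*exp(-4*t)]
  [0, exp(-4*t), 0]
  [0, 0, exp(-4*t)]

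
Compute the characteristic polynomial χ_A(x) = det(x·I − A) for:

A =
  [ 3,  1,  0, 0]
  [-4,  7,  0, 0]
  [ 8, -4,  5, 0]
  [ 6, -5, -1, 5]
x^4 - 20*x^3 + 150*x^2 - 500*x + 625

Expanding det(x·I − A) (e.g. by cofactor expansion or by noting that A is similar to its Jordan form J, which has the same characteristic polynomial as A) gives
  χ_A(x) = x^4 - 20*x^3 + 150*x^2 - 500*x + 625
which factors as (x - 5)^4. The eigenvalues (with algebraic multiplicities) are λ = 5 with multiplicity 4.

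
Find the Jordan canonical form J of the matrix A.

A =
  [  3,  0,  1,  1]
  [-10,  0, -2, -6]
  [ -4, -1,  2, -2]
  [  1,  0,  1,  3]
J_3(2) ⊕ J_1(2)

The characteristic polynomial is
  det(x·I − A) = x^4 - 8*x^3 + 24*x^2 - 32*x + 16 = (x - 2)^4

Eigenvalues and multiplicities (the geometric multiplicity of λ is n − rank(A − λI), which equals the number of Jordan blocks for λ):
  λ = 2: algebraic multiplicity = 4, geometric multiplicity = 2

Determining the block sizes for each eigenvalue:
  λ = 2: with am = 4 and gm = 2, the partition is not yet determined (e.g. several partitions of 4 into 2 parts exist). Let N = A − (2)·I. Computing rank(N^1) = 2, rank(N^2) = 1, rank(N^3) = 0; the number of blocks of size ≥ j is rank(N^{j−1}) − rank(N^j), giving [2, 1, 1]. So we have 1 block(s) of size 3, 1 block(s) of size 1 → block sizes [3, 1]

Assembling the blocks gives a Jordan form
J =
  [2, 1, 0, 0]
  [0, 2, 1, 0]
  [0, 0, 2, 0]
  [0, 0, 0, 2]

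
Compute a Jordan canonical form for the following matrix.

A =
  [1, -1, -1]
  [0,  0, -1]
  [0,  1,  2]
J_2(1) ⊕ J_1(1)

The characteristic polynomial is
  det(x·I − A) = x^3 - 3*x^2 + 3*x - 1 = (x - 1)^3

Eigenvalues and multiplicities (the geometric multiplicity of λ is n − rank(A − λI), which equals the number of Jordan blocks for λ):
  λ = 1: algebraic multiplicity = 3, geometric multiplicity = 2

Determining the block sizes for each eigenvalue:
  λ = 1: 2 blocks summing to 3 forces exactly one block of size 2 and the rest size 1 → block sizes [2, 1]

Assembling the blocks gives a Jordan form
J =
  [1, 1, 0]
  [0, 1, 0]
  [0, 0, 1]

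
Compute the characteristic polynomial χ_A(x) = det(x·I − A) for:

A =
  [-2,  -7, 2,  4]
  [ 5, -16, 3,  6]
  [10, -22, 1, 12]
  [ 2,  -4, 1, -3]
x^4 + 20*x^3 + 150*x^2 + 500*x + 625

Expanding det(x·I − A) (e.g. by cofactor expansion or by noting that A is similar to its Jordan form J, which has the same characteristic polynomial as A) gives
  χ_A(x) = x^4 + 20*x^3 + 150*x^2 + 500*x + 625
which factors as (x + 5)^4. The eigenvalues (with algebraic multiplicities) are λ = -5 with multiplicity 4.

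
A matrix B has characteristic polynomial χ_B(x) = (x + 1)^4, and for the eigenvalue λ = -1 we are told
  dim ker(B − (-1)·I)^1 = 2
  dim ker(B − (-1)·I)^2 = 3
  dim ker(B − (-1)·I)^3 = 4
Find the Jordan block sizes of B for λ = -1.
Block sizes for λ = -1: [3, 1]

From the dimensions of kernels of powers, the number of Jordan blocks of size at least j is d_j − d_{j−1} where d_j = dim ker(N^j) (with d_0 = 0). Computing the differences gives [2, 1, 1].
The number of blocks of size exactly k is (#blocks of size ≥ k) − (#blocks of size ≥ k + 1), so the partition is: 1 block(s) of size 1, 1 block(s) of size 3.
In nonincreasing order the block sizes are [3, 1].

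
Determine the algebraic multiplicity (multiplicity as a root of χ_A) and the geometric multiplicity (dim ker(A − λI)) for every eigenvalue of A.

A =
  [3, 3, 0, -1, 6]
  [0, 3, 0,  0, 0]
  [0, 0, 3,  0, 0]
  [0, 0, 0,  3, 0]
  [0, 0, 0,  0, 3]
λ = 3: alg = 5, geom = 4

Step 1 — factor the characteristic polynomial to read off the algebraic multiplicities:
  χ_A(x) = (x - 3)^5

Step 2 — compute geometric multiplicities via the rank-nullity identity g(λ) = n − rank(A − λI):
  rank(A − (3)·I) = 1, so dim ker(A − (3)·I) = n − 1 = 4

Summary:
  λ = 3: algebraic multiplicity = 5, geometric multiplicity = 4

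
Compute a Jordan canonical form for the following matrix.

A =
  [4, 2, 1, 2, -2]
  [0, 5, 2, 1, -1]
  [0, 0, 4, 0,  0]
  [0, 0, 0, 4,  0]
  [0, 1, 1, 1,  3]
J_3(4) ⊕ J_1(4) ⊕ J_1(4)

The characteristic polynomial is
  det(x·I − A) = x^5 - 20*x^4 + 160*x^3 - 640*x^2 + 1280*x - 1024 = (x - 4)^5

Eigenvalues and multiplicities (the geometric multiplicity of λ is n − rank(A − λI), which equals the number of Jordan blocks for λ):
  λ = 4: algebraic multiplicity = 5, geometric multiplicity = 3

Determining the block sizes for each eigenvalue:
  λ = 4: with am = 5 and gm = 3, the partition is not yet determined (e.g. several partitions of 5 into 3 parts exist). Let N = A − (4)·I. Computing rank(N^1) = 2, rank(N^2) = 1, rank(N^3) = 0; the number of blocks of size ≥ j is rank(N^{j−1}) − rank(N^j), giving [3, 1, 1]. So we have 1 block(s) of size 3, 2 block(s) of size 1 → block sizes [3, 1, 1]

Assembling the blocks gives a Jordan form
J =
  [4, 1, 0, 0, 0]
  [0, 4, 1, 0, 0]
  [0, 0, 4, 0, 0]
  [0, 0, 0, 4, 0]
  [0, 0, 0, 0, 4]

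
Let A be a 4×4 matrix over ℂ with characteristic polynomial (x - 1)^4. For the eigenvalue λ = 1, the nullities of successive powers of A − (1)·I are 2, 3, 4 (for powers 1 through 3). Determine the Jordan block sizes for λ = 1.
Block sizes for λ = 1: [3, 1]

From the dimensions of kernels of powers, the number of Jordan blocks of size at least j is d_j − d_{j−1} where d_j = dim ker(N^j) (with d_0 = 0). Computing the differences gives [2, 1, 1].
The number of blocks of size exactly k is (#blocks of size ≥ k) − (#blocks of size ≥ k + 1), so the partition is: 1 block(s) of size 1, 1 block(s) of size 3.
In nonincreasing order the block sizes are [3, 1].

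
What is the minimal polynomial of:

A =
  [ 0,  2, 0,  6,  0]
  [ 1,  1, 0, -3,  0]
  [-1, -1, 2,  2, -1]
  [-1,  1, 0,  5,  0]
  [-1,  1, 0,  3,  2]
x^2 - 4*x + 4

The characteristic polynomial is χ_A(x) = (x - 2)^5, so the eigenvalues are known. The minimal polynomial is
  m_A(x) = Π_λ (x − λ)^{k_λ}
where k_λ is the size of the *largest* Jordan block for λ (equivalently, the smallest k with (A − λI)^k v = 0 for every generalised eigenvector v of λ).

  λ = 2: largest Jordan block has size 2, contributing (x − 2)^2

So m_A(x) = (x - 2)^2 = x^2 - 4*x + 4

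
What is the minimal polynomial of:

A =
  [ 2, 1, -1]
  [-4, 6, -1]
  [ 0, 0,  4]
x^3 - 12*x^2 + 48*x - 64

The characteristic polynomial is χ_A(x) = (x - 4)^3, so the eigenvalues are known. The minimal polynomial is
  m_A(x) = Π_λ (x − λ)^{k_λ}
where k_λ is the size of the *largest* Jordan block for λ (equivalently, the smallest k with (A − λI)^k v = 0 for every generalised eigenvector v of λ).

  λ = 4: largest Jordan block has size 3, contributing (x − 4)^3

So m_A(x) = (x - 4)^3 = x^3 - 12*x^2 + 48*x - 64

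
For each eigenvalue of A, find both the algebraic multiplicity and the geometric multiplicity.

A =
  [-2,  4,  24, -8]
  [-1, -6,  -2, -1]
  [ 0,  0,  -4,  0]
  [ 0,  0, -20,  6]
λ = -4: alg = 3, geom = 2; λ = 6: alg = 1, geom = 1

Step 1 — factor the characteristic polynomial to read off the algebraic multiplicities:
  χ_A(x) = (x - 6)*(x + 4)^3

Step 2 — compute geometric multiplicities via the rank-nullity identity g(λ) = n − rank(A − λI):
  rank(A − (-4)·I) = 2, so dim ker(A − (-4)·I) = n − 2 = 2
  rank(A − (6)·I) = 3, so dim ker(A − (6)·I) = n − 3 = 1

Summary:
  λ = -4: algebraic multiplicity = 3, geometric multiplicity = 2
  λ = 6: algebraic multiplicity = 1, geometric multiplicity = 1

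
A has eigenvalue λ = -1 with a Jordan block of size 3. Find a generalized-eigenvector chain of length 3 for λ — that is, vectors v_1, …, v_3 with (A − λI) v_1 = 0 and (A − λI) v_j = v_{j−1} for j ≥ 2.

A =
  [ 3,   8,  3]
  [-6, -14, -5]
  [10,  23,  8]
A Jordan chain for λ = -1 of length 3:
v_1 = (-2, 4, -8)ᵀ
v_2 = (4, -6, 10)ᵀ
v_3 = (1, 0, 0)ᵀ

Let N = A − (-1)·I. We want v_3 with N^3 v_3 = 0 but N^2 v_3 ≠ 0; then v_{j-1} := N · v_j for j = 3, …, 2.

Pick v_3 = (1, 0, 0)ᵀ.
Then v_2 = N · v_3 = (4, -6, 10)ᵀ.
Then v_1 = N · v_2 = (-2, 4, -8)ᵀ.

Sanity check: (A − (-1)·I) v_1 = (0, 0, 0)ᵀ = 0. ✓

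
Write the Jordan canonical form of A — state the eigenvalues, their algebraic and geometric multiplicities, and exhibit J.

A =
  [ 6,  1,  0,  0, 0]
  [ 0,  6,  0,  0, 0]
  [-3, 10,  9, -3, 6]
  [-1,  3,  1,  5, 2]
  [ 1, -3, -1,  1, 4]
J_2(6) ⊕ J_2(6) ⊕ J_1(6)

The characteristic polynomial is
  det(x·I − A) = x^5 - 30*x^4 + 360*x^3 - 2160*x^2 + 6480*x - 7776 = (x - 6)^5

Eigenvalues and multiplicities (the geometric multiplicity of λ is n − rank(A − λI), which equals the number of Jordan blocks for λ):
  λ = 6: algebraic multiplicity = 5, geometric multiplicity = 3

Determining the block sizes for each eigenvalue:
  λ = 6: with am = 5 and gm = 3, the partition is not yet determined (e.g. several partitions of 5 into 3 parts exist). Let N = A − (6)·I. Computing rank(N^1) = 2, rank(N^2) = 0; the number of blocks of size ≥ j is rank(N^{j−1}) − rank(N^j), giving [3, 2]. So we have 2 block(s) of size 2, 1 block(s) of size 1 → block sizes [2, 2, 1]

Assembling the blocks gives a Jordan form
J =
  [6, 1, 0, 0, 0]
  [0, 6, 0, 0, 0]
  [0, 0, 6, 1, 0]
  [0, 0, 0, 6, 0]
  [0, 0, 0, 0, 6]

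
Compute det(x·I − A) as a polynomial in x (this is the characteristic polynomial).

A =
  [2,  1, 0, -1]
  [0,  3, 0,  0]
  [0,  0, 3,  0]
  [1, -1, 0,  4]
x^4 - 12*x^3 + 54*x^2 - 108*x + 81

Expanding det(x·I − A) (e.g. by cofactor expansion or by noting that A is similar to its Jordan form J, which has the same characteristic polynomial as A) gives
  χ_A(x) = x^4 - 12*x^3 + 54*x^2 - 108*x + 81
which factors as (x - 3)^4. The eigenvalues (with algebraic multiplicities) are λ = 3 with multiplicity 4.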